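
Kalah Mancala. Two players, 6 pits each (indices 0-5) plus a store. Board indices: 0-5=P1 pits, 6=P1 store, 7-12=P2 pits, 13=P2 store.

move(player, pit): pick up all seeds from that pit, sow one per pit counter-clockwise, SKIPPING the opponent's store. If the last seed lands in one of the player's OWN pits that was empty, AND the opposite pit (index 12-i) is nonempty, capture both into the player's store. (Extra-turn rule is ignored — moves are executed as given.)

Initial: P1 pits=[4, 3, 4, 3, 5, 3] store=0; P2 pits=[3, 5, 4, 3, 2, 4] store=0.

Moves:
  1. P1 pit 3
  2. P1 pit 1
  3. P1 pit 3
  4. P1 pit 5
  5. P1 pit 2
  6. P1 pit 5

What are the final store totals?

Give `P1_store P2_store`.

Move 1: P1 pit3 -> P1=[4,3,4,0,6,4](1) P2=[3,5,4,3,2,4](0)
Move 2: P1 pit1 -> P1=[4,0,5,1,7,4](1) P2=[3,5,4,3,2,4](0)
Move 3: P1 pit3 -> P1=[4,0,5,0,8,4](1) P2=[3,5,4,3,2,4](0)
Move 4: P1 pit5 -> P1=[4,0,5,0,8,0](2) P2=[4,6,5,3,2,4](0)
Move 5: P1 pit2 -> P1=[4,0,0,1,9,1](3) P2=[5,6,5,3,2,4](0)
Move 6: P1 pit5 -> P1=[4,0,0,1,9,0](4) P2=[5,6,5,3,2,4](0)

Answer: 4 0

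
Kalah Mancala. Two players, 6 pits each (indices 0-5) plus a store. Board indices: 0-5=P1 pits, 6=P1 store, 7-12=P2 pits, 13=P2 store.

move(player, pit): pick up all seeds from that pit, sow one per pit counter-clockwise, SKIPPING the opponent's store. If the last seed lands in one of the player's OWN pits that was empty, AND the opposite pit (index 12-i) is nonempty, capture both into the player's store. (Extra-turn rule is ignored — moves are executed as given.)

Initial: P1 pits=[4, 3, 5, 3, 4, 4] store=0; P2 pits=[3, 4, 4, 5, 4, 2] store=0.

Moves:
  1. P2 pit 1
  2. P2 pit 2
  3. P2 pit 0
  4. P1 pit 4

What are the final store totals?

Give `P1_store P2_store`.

Move 1: P2 pit1 -> P1=[4,3,5,3,4,4](0) P2=[3,0,5,6,5,3](0)
Move 2: P2 pit2 -> P1=[5,3,5,3,4,4](0) P2=[3,0,0,7,6,4](1)
Move 3: P2 pit0 -> P1=[5,3,5,3,4,4](0) P2=[0,1,1,8,6,4](1)
Move 4: P1 pit4 -> P1=[5,3,5,3,0,5](1) P2=[1,2,1,8,6,4](1)

Answer: 1 1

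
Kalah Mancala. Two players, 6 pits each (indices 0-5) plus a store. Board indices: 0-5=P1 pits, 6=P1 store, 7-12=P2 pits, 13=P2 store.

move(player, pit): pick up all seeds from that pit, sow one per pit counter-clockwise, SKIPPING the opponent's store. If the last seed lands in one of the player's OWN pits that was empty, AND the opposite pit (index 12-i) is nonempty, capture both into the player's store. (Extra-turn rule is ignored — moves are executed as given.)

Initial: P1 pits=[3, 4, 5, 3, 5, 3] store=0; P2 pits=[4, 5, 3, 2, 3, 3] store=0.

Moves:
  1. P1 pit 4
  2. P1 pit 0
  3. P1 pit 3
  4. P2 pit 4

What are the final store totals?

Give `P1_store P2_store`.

Move 1: P1 pit4 -> P1=[3,4,5,3,0,4](1) P2=[5,6,4,2,3,3](0)
Move 2: P1 pit0 -> P1=[0,5,6,4,0,4](1) P2=[5,6,4,2,3,3](0)
Move 3: P1 pit3 -> P1=[0,5,6,0,1,5](2) P2=[6,6,4,2,3,3](0)
Move 4: P2 pit4 -> P1=[1,5,6,0,1,5](2) P2=[6,6,4,2,0,4](1)

Answer: 2 1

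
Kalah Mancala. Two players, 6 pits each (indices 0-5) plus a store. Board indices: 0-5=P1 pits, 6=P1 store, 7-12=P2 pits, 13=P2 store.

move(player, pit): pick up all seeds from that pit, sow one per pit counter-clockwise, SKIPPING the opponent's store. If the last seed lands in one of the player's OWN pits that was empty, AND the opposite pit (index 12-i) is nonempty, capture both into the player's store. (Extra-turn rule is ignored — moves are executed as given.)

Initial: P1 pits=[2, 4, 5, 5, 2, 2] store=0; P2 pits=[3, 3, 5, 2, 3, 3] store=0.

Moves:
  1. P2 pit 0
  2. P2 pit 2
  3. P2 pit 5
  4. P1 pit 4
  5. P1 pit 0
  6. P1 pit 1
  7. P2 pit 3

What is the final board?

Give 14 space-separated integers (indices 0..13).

Move 1: P2 pit0 -> P1=[2,4,5,5,2,2](0) P2=[0,4,6,3,3,3](0)
Move 2: P2 pit2 -> P1=[3,5,5,5,2,2](0) P2=[0,4,0,4,4,4](1)
Move 3: P2 pit5 -> P1=[4,6,6,5,2,2](0) P2=[0,4,0,4,4,0](2)
Move 4: P1 pit4 -> P1=[4,6,6,5,0,3](1) P2=[0,4,0,4,4,0](2)
Move 5: P1 pit0 -> P1=[0,7,7,6,0,3](6) P2=[0,0,0,4,4,0](2)
Move 6: P1 pit1 -> P1=[0,0,8,7,1,4](7) P2=[1,1,0,4,4,0](2)
Move 7: P2 pit3 -> P1=[1,0,8,7,1,4](7) P2=[1,1,0,0,5,1](3)

Answer: 1 0 8 7 1 4 7 1 1 0 0 5 1 3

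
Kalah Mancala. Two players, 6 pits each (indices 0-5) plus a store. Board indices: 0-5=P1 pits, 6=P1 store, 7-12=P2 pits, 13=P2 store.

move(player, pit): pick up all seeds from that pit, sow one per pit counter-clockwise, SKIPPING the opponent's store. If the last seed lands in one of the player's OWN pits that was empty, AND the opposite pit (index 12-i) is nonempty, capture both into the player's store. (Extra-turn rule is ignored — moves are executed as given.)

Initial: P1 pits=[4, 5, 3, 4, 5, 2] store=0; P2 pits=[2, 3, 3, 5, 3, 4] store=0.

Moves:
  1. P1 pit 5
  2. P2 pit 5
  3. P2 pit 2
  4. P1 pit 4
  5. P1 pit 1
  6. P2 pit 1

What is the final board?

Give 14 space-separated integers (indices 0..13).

Answer: 0 0 5 5 1 2 3 5 0 2 7 5 1 7

Derivation:
Move 1: P1 pit5 -> P1=[4,5,3,4,5,0](1) P2=[3,3,3,5,3,4](0)
Move 2: P2 pit5 -> P1=[5,6,4,4,5,0](1) P2=[3,3,3,5,3,0](1)
Move 3: P2 pit2 -> P1=[0,6,4,4,5,0](1) P2=[3,3,0,6,4,0](7)
Move 4: P1 pit4 -> P1=[0,6,4,4,0,1](2) P2=[4,4,1,6,4,0](7)
Move 5: P1 pit1 -> P1=[0,0,5,5,1,2](3) P2=[5,4,1,6,4,0](7)
Move 6: P2 pit1 -> P1=[0,0,5,5,1,2](3) P2=[5,0,2,7,5,1](7)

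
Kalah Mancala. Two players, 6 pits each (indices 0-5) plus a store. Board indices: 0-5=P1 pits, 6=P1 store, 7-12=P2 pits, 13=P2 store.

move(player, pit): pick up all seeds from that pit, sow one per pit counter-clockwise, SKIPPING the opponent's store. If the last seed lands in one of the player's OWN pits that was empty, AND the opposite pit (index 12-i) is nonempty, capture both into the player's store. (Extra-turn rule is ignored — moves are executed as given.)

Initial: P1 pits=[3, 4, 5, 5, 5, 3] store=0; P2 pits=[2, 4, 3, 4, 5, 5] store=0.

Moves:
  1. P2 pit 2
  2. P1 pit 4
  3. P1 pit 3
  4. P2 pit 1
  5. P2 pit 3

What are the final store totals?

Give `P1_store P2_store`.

Move 1: P2 pit2 -> P1=[3,4,5,5,5,3](0) P2=[2,4,0,5,6,6](0)
Move 2: P1 pit4 -> P1=[3,4,5,5,0,4](1) P2=[3,5,1,5,6,6](0)
Move 3: P1 pit3 -> P1=[3,4,5,0,1,5](2) P2=[4,6,1,5,6,6](0)
Move 4: P2 pit1 -> P1=[4,4,5,0,1,5](2) P2=[4,0,2,6,7,7](1)
Move 5: P2 pit3 -> P1=[5,5,6,0,1,5](2) P2=[4,0,2,0,8,8](2)

Answer: 2 2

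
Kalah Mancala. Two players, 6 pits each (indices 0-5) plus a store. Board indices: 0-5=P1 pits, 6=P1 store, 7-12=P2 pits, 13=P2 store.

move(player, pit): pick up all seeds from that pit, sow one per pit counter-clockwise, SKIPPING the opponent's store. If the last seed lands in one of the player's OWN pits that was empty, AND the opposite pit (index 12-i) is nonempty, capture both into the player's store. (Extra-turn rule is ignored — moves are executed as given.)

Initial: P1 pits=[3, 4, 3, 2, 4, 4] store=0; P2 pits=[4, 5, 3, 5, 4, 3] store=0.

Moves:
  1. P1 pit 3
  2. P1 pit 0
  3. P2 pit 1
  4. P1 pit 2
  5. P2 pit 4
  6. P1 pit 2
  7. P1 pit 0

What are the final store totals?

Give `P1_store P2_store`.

Answer: 5 2

Derivation:
Move 1: P1 pit3 -> P1=[3,4,3,0,5,5](0) P2=[4,5,3,5,4,3](0)
Move 2: P1 pit0 -> P1=[0,5,4,0,5,5](4) P2=[4,5,0,5,4,3](0)
Move 3: P2 pit1 -> P1=[0,5,4,0,5,5](4) P2=[4,0,1,6,5,4](1)
Move 4: P1 pit2 -> P1=[0,5,0,1,6,6](5) P2=[4,0,1,6,5,4](1)
Move 5: P2 pit4 -> P1=[1,6,1,1,6,6](5) P2=[4,0,1,6,0,5](2)
Move 6: P1 pit2 -> P1=[1,6,0,2,6,6](5) P2=[4,0,1,6,0,5](2)
Move 7: P1 pit0 -> P1=[0,7,0,2,6,6](5) P2=[4,0,1,6,0,5](2)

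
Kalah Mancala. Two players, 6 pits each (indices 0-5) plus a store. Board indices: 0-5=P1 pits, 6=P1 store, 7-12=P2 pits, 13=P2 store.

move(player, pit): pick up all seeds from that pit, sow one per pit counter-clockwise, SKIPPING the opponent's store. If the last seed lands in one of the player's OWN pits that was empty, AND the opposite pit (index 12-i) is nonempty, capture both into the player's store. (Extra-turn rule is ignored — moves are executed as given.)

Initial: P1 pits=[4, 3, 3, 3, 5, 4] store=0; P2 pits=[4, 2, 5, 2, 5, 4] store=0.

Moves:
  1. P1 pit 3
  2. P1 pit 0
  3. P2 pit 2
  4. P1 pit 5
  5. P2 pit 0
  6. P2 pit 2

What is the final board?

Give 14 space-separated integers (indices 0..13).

Move 1: P1 pit3 -> P1=[4,3,3,0,6,5](1) P2=[4,2,5,2,5,4](0)
Move 2: P1 pit0 -> P1=[0,4,4,1,7,5](1) P2=[4,2,5,2,5,4](0)
Move 3: P2 pit2 -> P1=[1,4,4,1,7,5](1) P2=[4,2,0,3,6,5](1)
Move 4: P1 pit5 -> P1=[1,4,4,1,7,0](2) P2=[5,3,1,4,6,5](1)
Move 5: P2 pit0 -> P1=[1,4,4,1,7,0](2) P2=[0,4,2,5,7,6](1)
Move 6: P2 pit2 -> P1=[1,4,4,1,7,0](2) P2=[0,4,0,6,8,6](1)

Answer: 1 4 4 1 7 0 2 0 4 0 6 8 6 1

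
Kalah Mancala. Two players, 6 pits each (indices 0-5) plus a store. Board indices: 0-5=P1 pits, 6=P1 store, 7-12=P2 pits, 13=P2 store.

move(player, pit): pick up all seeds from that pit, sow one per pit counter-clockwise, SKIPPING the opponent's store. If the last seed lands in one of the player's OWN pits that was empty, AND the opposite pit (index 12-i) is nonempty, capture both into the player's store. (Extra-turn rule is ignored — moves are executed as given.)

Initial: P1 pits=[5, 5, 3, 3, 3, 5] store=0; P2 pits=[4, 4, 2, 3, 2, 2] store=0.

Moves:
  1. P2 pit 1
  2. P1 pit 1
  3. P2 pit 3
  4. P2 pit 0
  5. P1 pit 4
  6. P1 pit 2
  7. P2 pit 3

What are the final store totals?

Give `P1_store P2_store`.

Move 1: P2 pit1 -> P1=[5,5,3,3,3,5](0) P2=[4,0,3,4,3,3](0)
Move 2: P1 pit1 -> P1=[5,0,4,4,4,6](1) P2=[4,0,3,4,3,3](0)
Move 3: P2 pit3 -> P1=[6,0,4,4,4,6](1) P2=[4,0,3,0,4,4](1)
Move 4: P2 pit0 -> P1=[6,0,4,4,4,6](1) P2=[0,1,4,1,5,4](1)
Move 5: P1 pit4 -> P1=[6,0,4,4,0,7](2) P2=[1,2,4,1,5,4](1)
Move 6: P1 pit2 -> P1=[6,0,0,5,1,8](3) P2=[1,2,4,1,5,4](1)
Move 7: P2 pit3 -> P1=[6,0,0,5,1,8](3) P2=[1,2,4,0,6,4](1)

Answer: 3 1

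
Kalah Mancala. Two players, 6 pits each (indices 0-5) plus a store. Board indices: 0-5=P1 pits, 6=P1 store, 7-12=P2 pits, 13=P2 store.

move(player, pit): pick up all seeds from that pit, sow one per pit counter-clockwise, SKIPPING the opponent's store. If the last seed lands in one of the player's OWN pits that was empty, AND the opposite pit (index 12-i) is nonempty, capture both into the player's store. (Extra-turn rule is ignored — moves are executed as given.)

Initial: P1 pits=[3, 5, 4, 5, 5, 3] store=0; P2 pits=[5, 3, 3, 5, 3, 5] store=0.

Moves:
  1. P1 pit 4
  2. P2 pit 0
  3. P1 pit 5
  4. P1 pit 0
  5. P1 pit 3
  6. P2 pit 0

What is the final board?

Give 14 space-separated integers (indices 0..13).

Answer: 0 6 5 0 1 1 3 0 8 8 6 4 6 1

Derivation:
Move 1: P1 pit4 -> P1=[3,5,4,5,0,4](1) P2=[6,4,4,5,3,5](0)
Move 2: P2 pit0 -> P1=[3,5,4,5,0,4](1) P2=[0,5,5,6,4,6](1)
Move 3: P1 pit5 -> P1=[3,5,4,5,0,0](2) P2=[1,6,6,6,4,6](1)
Move 4: P1 pit0 -> P1=[0,6,5,6,0,0](2) P2=[1,6,6,6,4,6](1)
Move 5: P1 pit3 -> P1=[0,6,5,0,1,1](3) P2=[2,7,7,6,4,6](1)
Move 6: P2 pit0 -> P1=[0,6,5,0,1,1](3) P2=[0,8,8,6,4,6](1)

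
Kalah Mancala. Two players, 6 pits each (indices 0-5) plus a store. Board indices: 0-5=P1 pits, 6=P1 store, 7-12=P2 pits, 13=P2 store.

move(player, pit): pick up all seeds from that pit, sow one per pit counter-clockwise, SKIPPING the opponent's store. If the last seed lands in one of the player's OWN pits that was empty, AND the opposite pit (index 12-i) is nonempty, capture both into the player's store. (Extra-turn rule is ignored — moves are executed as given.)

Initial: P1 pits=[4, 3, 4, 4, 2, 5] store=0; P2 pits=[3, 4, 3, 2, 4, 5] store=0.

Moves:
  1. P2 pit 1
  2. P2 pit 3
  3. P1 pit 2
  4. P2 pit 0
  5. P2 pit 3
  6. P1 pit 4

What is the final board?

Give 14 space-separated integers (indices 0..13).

Answer: 4 3 0 5 0 7 2 1 1 5 0 7 7 1

Derivation:
Move 1: P2 pit1 -> P1=[4,3,4,4,2,5](0) P2=[3,0,4,3,5,6](0)
Move 2: P2 pit3 -> P1=[4,3,4,4,2,5](0) P2=[3,0,4,0,6,7](1)
Move 3: P1 pit2 -> P1=[4,3,0,5,3,6](1) P2=[3,0,4,0,6,7](1)
Move 4: P2 pit0 -> P1=[4,3,0,5,3,6](1) P2=[0,1,5,1,6,7](1)
Move 5: P2 pit3 -> P1=[4,3,0,5,3,6](1) P2=[0,1,5,0,7,7](1)
Move 6: P1 pit4 -> P1=[4,3,0,5,0,7](2) P2=[1,1,5,0,7,7](1)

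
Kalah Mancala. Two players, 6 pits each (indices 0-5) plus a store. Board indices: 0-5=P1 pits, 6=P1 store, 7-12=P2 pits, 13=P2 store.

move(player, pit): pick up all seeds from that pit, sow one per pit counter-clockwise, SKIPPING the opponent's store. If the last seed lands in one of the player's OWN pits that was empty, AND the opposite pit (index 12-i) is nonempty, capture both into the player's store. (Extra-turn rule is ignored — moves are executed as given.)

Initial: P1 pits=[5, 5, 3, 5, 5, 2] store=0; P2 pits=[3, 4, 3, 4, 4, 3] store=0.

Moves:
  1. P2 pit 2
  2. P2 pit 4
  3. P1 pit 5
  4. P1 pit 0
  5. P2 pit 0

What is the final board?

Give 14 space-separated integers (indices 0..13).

Move 1: P2 pit2 -> P1=[5,5,3,5,5,2](0) P2=[3,4,0,5,5,4](0)
Move 2: P2 pit4 -> P1=[6,6,4,5,5,2](0) P2=[3,4,0,5,0,5](1)
Move 3: P1 pit5 -> P1=[6,6,4,5,5,0](1) P2=[4,4,0,5,0,5](1)
Move 4: P1 pit0 -> P1=[0,7,5,6,6,1](2) P2=[4,4,0,5,0,5](1)
Move 5: P2 pit0 -> P1=[0,0,5,6,6,1](2) P2=[0,5,1,6,0,5](9)

Answer: 0 0 5 6 6 1 2 0 5 1 6 0 5 9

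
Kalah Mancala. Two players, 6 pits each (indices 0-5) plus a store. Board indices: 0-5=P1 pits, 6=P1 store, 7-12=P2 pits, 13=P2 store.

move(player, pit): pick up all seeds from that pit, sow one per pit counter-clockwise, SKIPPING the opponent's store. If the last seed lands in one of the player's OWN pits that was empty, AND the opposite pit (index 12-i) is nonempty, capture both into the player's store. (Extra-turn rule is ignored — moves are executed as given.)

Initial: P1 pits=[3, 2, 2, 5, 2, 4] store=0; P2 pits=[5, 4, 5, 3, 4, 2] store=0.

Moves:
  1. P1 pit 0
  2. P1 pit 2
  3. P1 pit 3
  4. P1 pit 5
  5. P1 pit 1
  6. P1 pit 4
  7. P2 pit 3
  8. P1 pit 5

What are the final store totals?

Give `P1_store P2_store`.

Move 1: P1 pit0 -> P1=[0,3,3,6,2,4](0) P2=[5,4,5,3,4,2](0)
Move 2: P1 pit2 -> P1=[0,3,0,7,3,5](0) P2=[5,4,5,3,4,2](0)
Move 3: P1 pit3 -> P1=[0,3,0,0,4,6](1) P2=[6,5,6,4,4,2](0)
Move 4: P1 pit5 -> P1=[0,3,0,0,4,0](2) P2=[7,6,7,5,5,2](0)
Move 5: P1 pit1 -> P1=[0,0,1,1,5,0](2) P2=[7,6,7,5,5,2](0)
Move 6: P1 pit4 -> P1=[0,0,1,1,0,1](3) P2=[8,7,8,5,5,2](0)
Move 7: P2 pit3 -> P1=[1,1,1,1,0,1](3) P2=[8,7,8,0,6,3](1)
Move 8: P1 pit5 -> P1=[1,1,1,1,0,0](4) P2=[8,7,8,0,6,3](1)

Answer: 4 1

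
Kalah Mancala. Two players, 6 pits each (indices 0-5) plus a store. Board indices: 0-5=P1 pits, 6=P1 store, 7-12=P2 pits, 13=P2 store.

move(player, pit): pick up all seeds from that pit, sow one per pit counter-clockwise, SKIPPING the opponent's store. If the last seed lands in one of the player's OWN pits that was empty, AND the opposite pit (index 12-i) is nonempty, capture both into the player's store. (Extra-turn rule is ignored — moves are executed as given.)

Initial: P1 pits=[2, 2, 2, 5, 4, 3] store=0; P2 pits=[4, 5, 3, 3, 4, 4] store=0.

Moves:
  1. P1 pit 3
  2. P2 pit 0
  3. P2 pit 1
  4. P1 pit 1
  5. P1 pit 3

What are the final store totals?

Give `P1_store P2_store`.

Move 1: P1 pit3 -> P1=[2,2,2,0,5,4](1) P2=[5,6,3,3,4,4](0)
Move 2: P2 pit0 -> P1=[2,2,2,0,5,4](1) P2=[0,7,4,4,5,5](0)
Move 3: P2 pit1 -> P1=[3,3,2,0,5,4](1) P2=[0,0,5,5,6,6](1)
Move 4: P1 pit1 -> P1=[3,0,3,1,6,4](1) P2=[0,0,5,5,6,6](1)
Move 5: P1 pit3 -> P1=[3,0,3,0,7,4](1) P2=[0,0,5,5,6,6](1)

Answer: 1 1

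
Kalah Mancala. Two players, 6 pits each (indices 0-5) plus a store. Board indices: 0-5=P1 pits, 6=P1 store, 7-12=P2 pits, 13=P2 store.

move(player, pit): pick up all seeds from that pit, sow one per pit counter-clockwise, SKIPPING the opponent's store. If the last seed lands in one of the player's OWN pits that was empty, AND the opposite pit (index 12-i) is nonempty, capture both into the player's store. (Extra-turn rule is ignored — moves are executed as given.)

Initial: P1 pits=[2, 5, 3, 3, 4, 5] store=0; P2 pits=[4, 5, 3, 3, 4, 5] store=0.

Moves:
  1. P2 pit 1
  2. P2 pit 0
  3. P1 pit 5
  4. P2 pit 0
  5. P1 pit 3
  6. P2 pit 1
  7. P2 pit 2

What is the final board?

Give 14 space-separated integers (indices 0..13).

Move 1: P2 pit1 -> P1=[2,5,3,3,4,5](0) P2=[4,0,4,4,5,6](1)
Move 2: P2 pit0 -> P1=[2,5,3,3,4,5](0) P2=[0,1,5,5,6,6](1)
Move 3: P1 pit5 -> P1=[2,5,3,3,4,0](1) P2=[1,2,6,6,6,6](1)
Move 4: P2 pit0 -> P1=[2,5,3,3,4,0](1) P2=[0,3,6,6,6,6](1)
Move 5: P1 pit3 -> P1=[2,5,3,0,5,1](2) P2=[0,3,6,6,6,6](1)
Move 6: P2 pit1 -> P1=[2,5,3,0,5,1](2) P2=[0,0,7,7,7,6](1)
Move 7: P2 pit2 -> P1=[3,6,4,0,5,1](2) P2=[0,0,0,8,8,7](2)

Answer: 3 6 4 0 5 1 2 0 0 0 8 8 7 2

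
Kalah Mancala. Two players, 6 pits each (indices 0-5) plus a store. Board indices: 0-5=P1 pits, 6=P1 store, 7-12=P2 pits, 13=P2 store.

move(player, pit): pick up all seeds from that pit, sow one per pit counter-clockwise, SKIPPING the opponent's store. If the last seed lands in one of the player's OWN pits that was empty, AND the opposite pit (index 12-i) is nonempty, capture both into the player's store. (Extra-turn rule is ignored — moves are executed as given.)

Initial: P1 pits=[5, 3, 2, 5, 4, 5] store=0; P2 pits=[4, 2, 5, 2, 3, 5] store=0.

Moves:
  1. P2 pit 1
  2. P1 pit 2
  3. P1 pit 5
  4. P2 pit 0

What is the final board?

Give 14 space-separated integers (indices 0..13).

Answer: 5 3 0 6 5 0 1 0 2 8 5 4 6 0

Derivation:
Move 1: P2 pit1 -> P1=[5,3,2,5,4,5](0) P2=[4,0,6,3,3,5](0)
Move 2: P1 pit2 -> P1=[5,3,0,6,5,5](0) P2=[4,0,6,3,3,5](0)
Move 3: P1 pit5 -> P1=[5,3,0,6,5,0](1) P2=[5,1,7,4,3,5](0)
Move 4: P2 pit0 -> P1=[5,3,0,6,5,0](1) P2=[0,2,8,5,4,6](0)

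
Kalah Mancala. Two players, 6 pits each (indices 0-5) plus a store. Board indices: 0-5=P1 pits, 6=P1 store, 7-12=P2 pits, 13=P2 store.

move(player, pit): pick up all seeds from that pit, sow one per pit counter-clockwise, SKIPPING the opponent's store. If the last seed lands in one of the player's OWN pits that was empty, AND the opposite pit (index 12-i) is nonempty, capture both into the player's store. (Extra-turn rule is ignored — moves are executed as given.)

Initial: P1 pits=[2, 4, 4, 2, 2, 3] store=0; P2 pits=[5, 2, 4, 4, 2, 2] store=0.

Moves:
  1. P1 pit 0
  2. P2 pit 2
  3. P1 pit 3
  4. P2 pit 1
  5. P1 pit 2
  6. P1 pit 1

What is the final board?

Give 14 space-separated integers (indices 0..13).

Move 1: P1 pit0 -> P1=[0,5,5,2,2,3](0) P2=[5,2,4,4,2,2](0)
Move 2: P2 pit2 -> P1=[0,5,5,2,2,3](0) P2=[5,2,0,5,3,3](1)
Move 3: P1 pit3 -> P1=[0,5,5,0,3,4](0) P2=[5,2,0,5,3,3](1)
Move 4: P2 pit1 -> P1=[0,5,5,0,3,4](0) P2=[5,0,1,6,3,3](1)
Move 5: P1 pit2 -> P1=[0,5,0,1,4,5](1) P2=[6,0,1,6,3,3](1)
Move 6: P1 pit1 -> P1=[0,0,1,2,5,6](2) P2=[6,0,1,6,3,3](1)

Answer: 0 0 1 2 5 6 2 6 0 1 6 3 3 1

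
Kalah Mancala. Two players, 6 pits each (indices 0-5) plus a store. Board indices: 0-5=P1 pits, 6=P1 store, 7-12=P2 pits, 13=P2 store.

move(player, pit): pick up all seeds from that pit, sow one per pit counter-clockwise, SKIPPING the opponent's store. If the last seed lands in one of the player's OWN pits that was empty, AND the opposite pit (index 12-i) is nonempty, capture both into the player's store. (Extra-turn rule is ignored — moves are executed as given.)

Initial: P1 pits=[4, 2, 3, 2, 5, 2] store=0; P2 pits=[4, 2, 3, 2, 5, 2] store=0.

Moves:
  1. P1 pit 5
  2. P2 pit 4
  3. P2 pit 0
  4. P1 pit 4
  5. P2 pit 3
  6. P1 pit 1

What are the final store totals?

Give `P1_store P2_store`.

Answer: 7 2

Derivation:
Move 1: P1 pit5 -> P1=[4,2,3,2,5,0](1) P2=[5,2,3,2,5,2](0)
Move 2: P2 pit4 -> P1=[5,3,4,2,5,0](1) P2=[5,2,3,2,0,3](1)
Move 3: P2 pit0 -> P1=[5,3,4,2,5,0](1) P2=[0,3,4,3,1,4](1)
Move 4: P1 pit4 -> P1=[5,3,4,2,0,1](2) P2=[1,4,5,3,1,4](1)
Move 5: P2 pit3 -> P1=[5,3,4,2,0,1](2) P2=[1,4,5,0,2,5](2)
Move 6: P1 pit1 -> P1=[5,0,5,3,0,1](7) P2=[1,0,5,0,2,5](2)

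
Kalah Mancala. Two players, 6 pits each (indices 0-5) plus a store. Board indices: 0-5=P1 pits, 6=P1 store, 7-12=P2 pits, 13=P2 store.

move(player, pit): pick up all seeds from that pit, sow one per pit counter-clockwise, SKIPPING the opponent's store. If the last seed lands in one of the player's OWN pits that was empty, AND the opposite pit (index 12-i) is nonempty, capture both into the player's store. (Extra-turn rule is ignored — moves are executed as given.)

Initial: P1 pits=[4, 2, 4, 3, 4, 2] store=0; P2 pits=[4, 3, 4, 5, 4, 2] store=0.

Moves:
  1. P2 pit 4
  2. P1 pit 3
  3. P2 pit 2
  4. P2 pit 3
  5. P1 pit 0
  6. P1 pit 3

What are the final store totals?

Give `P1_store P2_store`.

Move 1: P2 pit4 -> P1=[5,3,4,3,4,2](0) P2=[4,3,4,5,0,3](1)
Move 2: P1 pit3 -> P1=[5,3,4,0,5,3](1) P2=[4,3,4,5,0,3](1)
Move 3: P2 pit2 -> P1=[5,3,4,0,5,3](1) P2=[4,3,0,6,1,4](2)
Move 4: P2 pit3 -> P1=[6,4,5,0,5,3](1) P2=[4,3,0,0,2,5](3)
Move 5: P1 pit0 -> P1=[0,5,6,1,6,4](2) P2=[4,3,0,0,2,5](3)
Move 6: P1 pit3 -> P1=[0,5,6,0,7,4](2) P2=[4,3,0,0,2,5](3)

Answer: 2 3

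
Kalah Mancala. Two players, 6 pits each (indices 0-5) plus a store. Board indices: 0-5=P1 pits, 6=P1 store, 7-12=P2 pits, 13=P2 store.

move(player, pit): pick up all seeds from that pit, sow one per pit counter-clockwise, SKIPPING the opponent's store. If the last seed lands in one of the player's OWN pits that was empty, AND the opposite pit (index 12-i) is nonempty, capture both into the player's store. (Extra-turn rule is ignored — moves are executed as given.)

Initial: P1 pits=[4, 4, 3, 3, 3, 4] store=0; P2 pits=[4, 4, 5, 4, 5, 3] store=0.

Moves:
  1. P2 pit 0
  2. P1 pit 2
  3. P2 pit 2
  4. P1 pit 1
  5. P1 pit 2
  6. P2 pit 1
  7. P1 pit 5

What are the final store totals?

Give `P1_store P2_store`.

Answer: 2 2

Derivation:
Move 1: P2 pit0 -> P1=[4,4,3,3,3,4](0) P2=[0,5,6,5,6,3](0)
Move 2: P1 pit2 -> P1=[4,4,0,4,4,5](0) P2=[0,5,6,5,6,3](0)
Move 3: P2 pit2 -> P1=[5,5,0,4,4,5](0) P2=[0,5,0,6,7,4](1)
Move 4: P1 pit1 -> P1=[5,0,1,5,5,6](1) P2=[0,5,0,6,7,4](1)
Move 5: P1 pit2 -> P1=[5,0,0,6,5,6](1) P2=[0,5,0,6,7,4](1)
Move 6: P2 pit1 -> P1=[5,0,0,6,5,6](1) P2=[0,0,1,7,8,5](2)
Move 7: P1 pit5 -> P1=[5,0,0,6,5,0](2) P2=[1,1,2,8,9,5](2)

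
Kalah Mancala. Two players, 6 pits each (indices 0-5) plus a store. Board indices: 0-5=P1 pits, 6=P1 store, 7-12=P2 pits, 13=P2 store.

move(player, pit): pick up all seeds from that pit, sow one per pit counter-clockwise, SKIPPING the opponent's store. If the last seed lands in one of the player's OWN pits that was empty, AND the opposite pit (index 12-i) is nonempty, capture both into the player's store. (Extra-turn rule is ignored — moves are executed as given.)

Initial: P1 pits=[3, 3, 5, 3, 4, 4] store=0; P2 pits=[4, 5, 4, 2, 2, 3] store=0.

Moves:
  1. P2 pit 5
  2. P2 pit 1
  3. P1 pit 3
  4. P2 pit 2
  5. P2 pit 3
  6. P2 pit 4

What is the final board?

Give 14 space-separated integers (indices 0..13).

Answer: 7 5 6 0 5 5 1 4 0 0 0 0 4 5

Derivation:
Move 1: P2 pit5 -> P1=[4,4,5,3,4,4](0) P2=[4,5,4,2,2,0](1)
Move 2: P2 pit1 -> P1=[4,4,5,3,4,4](0) P2=[4,0,5,3,3,1](2)
Move 3: P1 pit3 -> P1=[4,4,5,0,5,5](1) P2=[4,0,5,3,3,1](2)
Move 4: P2 pit2 -> P1=[5,4,5,0,5,5](1) P2=[4,0,0,4,4,2](3)
Move 5: P2 pit3 -> P1=[6,4,5,0,5,5](1) P2=[4,0,0,0,5,3](4)
Move 6: P2 pit4 -> P1=[7,5,6,0,5,5](1) P2=[4,0,0,0,0,4](5)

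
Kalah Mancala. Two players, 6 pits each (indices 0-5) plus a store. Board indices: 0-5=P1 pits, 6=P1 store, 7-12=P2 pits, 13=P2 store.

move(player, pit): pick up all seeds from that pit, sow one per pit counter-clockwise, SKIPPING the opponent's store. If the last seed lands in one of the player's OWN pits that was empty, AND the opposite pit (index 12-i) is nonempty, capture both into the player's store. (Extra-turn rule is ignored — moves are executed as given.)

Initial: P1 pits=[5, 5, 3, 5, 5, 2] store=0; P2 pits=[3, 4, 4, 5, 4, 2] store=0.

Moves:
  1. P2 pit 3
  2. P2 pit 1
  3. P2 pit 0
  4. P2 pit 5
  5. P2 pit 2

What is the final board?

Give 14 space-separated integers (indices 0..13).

Answer: 8 8 4 5 5 2 0 0 1 0 3 7 1 3

Derivation:
Move 1: P2 pit3 -> P1=[6,6,3,5,5,2](0) P2=[3,4,4,0,5,3](1)
Move 2: P2 pit1 -> P1=[6,6,3,5,5,2](0) P2=[3,0,5,1,6,4](1)
Move 3: P2 pit0 -> P1=[6,6,3,5,5,2](0) P2=[0,1,6,2,6,4](1)
Move 4: P2 pit5 -> P1=[7,7,4,5,5,2](0) P2=[0,1,6,2,6,0](2)
Move 5: P2 pit2 -> P1=[8,8,4,5,5,2](0) P2=[0,1,0,3,7,1](3)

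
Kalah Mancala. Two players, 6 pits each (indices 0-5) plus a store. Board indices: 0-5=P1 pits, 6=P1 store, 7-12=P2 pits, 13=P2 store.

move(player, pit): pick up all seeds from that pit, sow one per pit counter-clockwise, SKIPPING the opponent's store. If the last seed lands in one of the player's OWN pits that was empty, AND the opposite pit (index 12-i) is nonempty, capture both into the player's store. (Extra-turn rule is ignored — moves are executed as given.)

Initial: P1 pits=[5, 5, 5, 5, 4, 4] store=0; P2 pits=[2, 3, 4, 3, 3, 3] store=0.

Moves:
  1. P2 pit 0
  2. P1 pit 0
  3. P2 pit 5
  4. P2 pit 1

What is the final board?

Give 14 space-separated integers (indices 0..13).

Move 1: P2 pit0 -> P1=[5,5,5,5,4,4](0) P2=[0,4,5,3,3,3](0)
Move 2: P1 pit0 -> P1=[0,6,6,6,5,5](0) P2=[0,4,5,3,3,3](0)
Move 3: P2 pit5 -> P1=[1,7,6,6,5,5](0) P2=[0,4,5,3,3,0](1)
Move 4: P2 pit1 -> P1=[0,7,6,6,5,5](0) P2=[0,0,6,4,4,0](3)

Answer: 0 7 6 6 5 5 0 0 0 6 4 4 0 3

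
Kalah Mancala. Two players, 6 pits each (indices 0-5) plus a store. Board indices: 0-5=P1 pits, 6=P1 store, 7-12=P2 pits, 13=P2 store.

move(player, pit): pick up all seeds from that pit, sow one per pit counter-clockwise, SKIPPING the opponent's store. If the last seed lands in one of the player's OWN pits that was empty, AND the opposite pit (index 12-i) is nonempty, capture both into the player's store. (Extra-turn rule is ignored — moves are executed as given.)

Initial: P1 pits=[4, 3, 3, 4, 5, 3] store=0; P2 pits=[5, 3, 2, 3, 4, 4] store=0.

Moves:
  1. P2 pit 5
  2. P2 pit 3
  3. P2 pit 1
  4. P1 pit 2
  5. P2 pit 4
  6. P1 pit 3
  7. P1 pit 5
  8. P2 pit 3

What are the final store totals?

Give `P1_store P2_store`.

Answer: 3 3

Derivation:
Move 1: P2 pit5 -> P1=[5,4,4,4,5,3](0) P2=[5,3,2,3,4,0](1)
Move 2: P2 pit3 -> P1=[5,4,4,4,5,3](0) P2=[5,3,2,0,5,1](2)
Move 3: P2 pit1 -> P1=[5,4,4,4,5,3](0) P2=[5,0,3,1,6,1](2)
Move 4: P1 pit2 -> P1=[5,4,0,5,6,4](1) P2=[5,0,3,1,6,1](2)
Move 5: P2 pit4 -> P1=[6,5,1,6,6,4](1) P2=[5,0,3,1,0,2](3)
Move 6: P1 pit3 -> P1=[6,5,1,0,7,5](2) P2=[6,1,4,1,0,2](3)
Move 7: P1 pit5 -> P1=[6,5,1,0,7,0](3) P2=[7,2,5,2,0,2](3)
Move 8: P2 pit3 -> P1=[6,5,1,0,7,0](3) P2=[7,2,5,0,1,3](3)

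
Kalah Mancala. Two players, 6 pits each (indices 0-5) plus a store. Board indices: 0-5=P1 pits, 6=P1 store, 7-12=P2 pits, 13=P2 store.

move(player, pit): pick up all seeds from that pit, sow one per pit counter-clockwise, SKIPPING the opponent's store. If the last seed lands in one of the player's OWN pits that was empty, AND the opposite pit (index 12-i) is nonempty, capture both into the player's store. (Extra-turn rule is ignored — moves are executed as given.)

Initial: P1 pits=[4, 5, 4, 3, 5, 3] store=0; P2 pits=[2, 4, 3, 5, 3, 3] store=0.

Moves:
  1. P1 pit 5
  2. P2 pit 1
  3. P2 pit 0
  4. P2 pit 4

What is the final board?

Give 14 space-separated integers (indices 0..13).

Answer: 5 6 4 3 5 0 1 0 1 5 7 0 5 2

Derivation:
Move 1: P1 pit5 -> P1=[4,5,4,3,5,0](1) P2=[3,5,3,5,3,3](0)
Move 2: P2 pit1 -> P1=[4,5,4,3,5,0](1) P2=[3,0,4,6,4,4](1)
Move 3: P2 pit0 -> P1=[4,5,4,3,5,0](1) P2=[0,1,5,7,4,4](1)
Move 4: P2 pit4 -> P1=[5,6,4,3,5,0](1) P2=[0,1,5,7,0,5](2)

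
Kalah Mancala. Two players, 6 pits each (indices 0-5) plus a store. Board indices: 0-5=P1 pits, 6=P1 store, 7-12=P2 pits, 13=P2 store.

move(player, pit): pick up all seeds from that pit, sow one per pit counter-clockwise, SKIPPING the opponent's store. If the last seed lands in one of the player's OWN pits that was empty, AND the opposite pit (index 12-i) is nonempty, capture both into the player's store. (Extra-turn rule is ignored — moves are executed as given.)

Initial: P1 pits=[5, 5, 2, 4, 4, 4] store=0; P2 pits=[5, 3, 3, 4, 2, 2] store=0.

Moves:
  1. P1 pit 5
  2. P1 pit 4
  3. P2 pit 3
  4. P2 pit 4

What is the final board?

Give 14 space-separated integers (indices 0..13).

Answer: 7 5 2 4 0 1 2 7 5 4 0 0 4 2

Derivation:
Move 1: P1 pit5 -> P1=[5,5,2,4,4,0](1) P2=[6,4,4,4,2,2](0)
Move 2: P1 pit4 -> P1=[5,5,2,4,0,1](2) P2=[7,5,4,4,2,2](0)
Move 3: P2 pit3 -> P1=[6,5,2,4,0,1](2) P2=[7,5,4,0,3,3](1)
Move 4: P2 pit4 -> P1=[7,5,2,4,0,1](2) P2=[7,5,4,0,0,4](2)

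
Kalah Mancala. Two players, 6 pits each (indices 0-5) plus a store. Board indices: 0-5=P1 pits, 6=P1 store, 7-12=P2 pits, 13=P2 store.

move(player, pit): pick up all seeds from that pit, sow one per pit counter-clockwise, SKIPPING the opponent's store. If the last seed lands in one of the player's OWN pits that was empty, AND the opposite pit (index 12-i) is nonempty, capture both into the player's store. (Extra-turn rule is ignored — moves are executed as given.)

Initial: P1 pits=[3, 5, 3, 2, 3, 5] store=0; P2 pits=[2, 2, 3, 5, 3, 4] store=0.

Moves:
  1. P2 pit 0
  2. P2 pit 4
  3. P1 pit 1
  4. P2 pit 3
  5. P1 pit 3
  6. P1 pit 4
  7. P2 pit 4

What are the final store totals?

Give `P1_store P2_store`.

Answer: 3 2

Derivation:
Move 1: P2 pit0 -> P1=[3,5,3,2,3,5](0) P2=[0,3,4,5,3,4](0)
Move 2: P2 pit4 -> P1=[4,5,3,2,3,5](0) P2=[0,3,4,5,0,5](1)
Move 3: P1 pit1 -> P1=[4,0,4,3,4,6](1) P2=[0,3,4,5,0,5](1)
Move 4: P2 pit3 -> P1=[5,1,4,3,4,6](1) P2=[0,3,4,0,1,6](2)
Move 5: P1 pit3 -> P1=[5,1,4,0,5,7](2) P2=[0,3,4,0,1,6](2)
Move 6: P1 pit4 -> P1=[5,1,4,0,0,8](3) P2=[1,4,5,0,1,6](2)
Move 7: P2 pit4 -> P1=[5,1,4,0,0,8](3) P2=[1,4,5,0,0,7](2)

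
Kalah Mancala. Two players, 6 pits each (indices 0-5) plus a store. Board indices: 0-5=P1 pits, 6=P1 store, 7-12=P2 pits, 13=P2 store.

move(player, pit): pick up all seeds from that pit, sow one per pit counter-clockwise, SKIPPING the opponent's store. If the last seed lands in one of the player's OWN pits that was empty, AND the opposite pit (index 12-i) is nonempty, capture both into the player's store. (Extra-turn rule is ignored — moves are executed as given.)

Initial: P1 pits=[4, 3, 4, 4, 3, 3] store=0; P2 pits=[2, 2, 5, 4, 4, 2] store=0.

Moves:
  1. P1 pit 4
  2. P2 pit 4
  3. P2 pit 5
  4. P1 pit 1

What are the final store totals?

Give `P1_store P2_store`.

Move 1: P1 pit4 -> P1=[4,3,4,4,0,4](1) P2=[3,2,5,4,4,2](0)
Move 2: P2 pit4 -> P1=[5,4,4,4,0,4](1) P2=[3,2,5,4,0,3](1)
Move 3: P2 pit5 -> P1=[6,5,4,4,0,4](1) P2=[3,2,5,4,0,0](2)
Move 4: P1 pit1 -> P1=[6,0,5,5,1,5](2) P2=[3,2,5,4,0,0](2)

Answer: 2 2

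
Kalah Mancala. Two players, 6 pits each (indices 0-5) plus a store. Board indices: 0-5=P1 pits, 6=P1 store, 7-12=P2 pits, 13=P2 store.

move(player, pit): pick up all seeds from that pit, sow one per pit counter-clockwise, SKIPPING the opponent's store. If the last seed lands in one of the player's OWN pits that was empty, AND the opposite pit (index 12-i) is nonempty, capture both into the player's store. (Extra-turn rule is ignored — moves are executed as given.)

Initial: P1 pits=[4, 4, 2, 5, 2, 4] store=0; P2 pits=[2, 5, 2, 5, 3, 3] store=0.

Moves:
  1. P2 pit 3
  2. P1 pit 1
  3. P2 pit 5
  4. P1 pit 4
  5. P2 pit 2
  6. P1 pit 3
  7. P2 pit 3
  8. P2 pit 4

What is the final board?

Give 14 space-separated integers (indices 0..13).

Answer: 7 2 5 1 1 7 3 4 6 1 0 0 1 3

Derivation:
Move 1: P2 pit3 -> P1=[5,5,2,5,2,4](0) P2=[2,5,2,0,4,4](1)
Move 2: P1 pit1 -> P1=[5,0,3,6,3,5](1) P2=[2,5,2,0,4,4](1)
Move 3: P2 pit5 -> P1=[6,1,4,6,3,5](1) P2=[2,5,2,0,4,0](2)
Move 4: P1 pit4 -> P1=[6,1,4,6,0,6](2) P2=[3,5,2,0,4,0](2)
Move 5: P2 pit2 -> P1=[6,1,4,6,0,6](2) P2=[3,5,0,1,5,0](2)
Move 6: P1 pit3 -> P1=[6,1,4,0,1,7](3) P2=[4,6,1,1,5,0](2)
Move 7: P2 pit3 -> P1=[6,1,4,0,1,7](3) P2=[4,6,1,0,6,0](2)
Move 8: P2 pit4 -> P1=[7,2,5,1,1,7](3) P2=[4,6,1,0,0,1](3)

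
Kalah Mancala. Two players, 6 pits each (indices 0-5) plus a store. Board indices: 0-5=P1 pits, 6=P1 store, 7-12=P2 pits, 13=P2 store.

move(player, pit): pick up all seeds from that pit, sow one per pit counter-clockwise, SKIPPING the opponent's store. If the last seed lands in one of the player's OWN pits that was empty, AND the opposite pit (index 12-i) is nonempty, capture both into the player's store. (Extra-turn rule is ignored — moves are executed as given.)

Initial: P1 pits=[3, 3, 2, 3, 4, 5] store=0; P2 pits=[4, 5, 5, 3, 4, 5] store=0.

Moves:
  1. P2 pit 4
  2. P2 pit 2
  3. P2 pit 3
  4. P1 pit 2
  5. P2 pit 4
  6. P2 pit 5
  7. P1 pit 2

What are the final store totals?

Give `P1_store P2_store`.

Answer: 0 5

Derivation:
Move 1: P2 pit4 -> P1=[4,4,2,3,4,5](0) P2=[4,5,5,3,0,6](1)
Move 2: P2 pit2 -> P1=[5,4,2,3,4,5](0) P2=[4,5,0,4,1,7](2)
Move 3: P2 pit3 -> P1=[6,4,2,3,4,5](0) P2=[4,5,0,0,2,8](3)
Move 4: P1 pit2 -> P1=[6,4,0,4,5,5](0) P2=[4,5,0,0,2,8](3)
Move 5: P2 pit4 -> P1=[6,4,0,4,5,5](0) P2=[4,5,0,0,0,9](4)
Move 6: P2 pit5 -> P1=[7,5,1,5,6,6](0) P2=[5,6,0,0,0,0](5)
Move 7: P1 pit2 -> P1=[7,5,0,6,6,6](0) P2=[5,6,0,0,0,0](5)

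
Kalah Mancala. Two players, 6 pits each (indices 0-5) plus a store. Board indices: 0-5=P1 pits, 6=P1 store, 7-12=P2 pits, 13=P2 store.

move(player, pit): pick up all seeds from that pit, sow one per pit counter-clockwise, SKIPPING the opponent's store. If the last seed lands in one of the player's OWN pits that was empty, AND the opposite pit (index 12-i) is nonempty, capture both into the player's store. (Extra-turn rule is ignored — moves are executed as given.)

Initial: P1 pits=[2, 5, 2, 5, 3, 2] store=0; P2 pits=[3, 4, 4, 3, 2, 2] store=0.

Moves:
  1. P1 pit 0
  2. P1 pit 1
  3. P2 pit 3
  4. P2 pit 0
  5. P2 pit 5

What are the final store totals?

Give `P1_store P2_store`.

Answer: 1 2

Derivation:
Move 1: P1 pit0 -> P1=[0,6,3,5,3,2](0) P2=[3,4,4,3,2,2](0)
Move 2: P1 pit1 -> P1=[0,0,4,6,4,3](1) P2=[4,4,4,3,2,2](0)
Move 3: P2 pit3 -> P1=[0,0,4,6,4,3](1) P2=[4,4,4,0,3,3](1)
Move 4: P2 pit0 -> P1=[0,0,4,6,4,3](1) P2=[0,5,5,1,4,3](1)
Move 5: P2 pit5 -> P1=[1,1,4,6,4,3](1) P2=[0,5,5,1,4,0](2)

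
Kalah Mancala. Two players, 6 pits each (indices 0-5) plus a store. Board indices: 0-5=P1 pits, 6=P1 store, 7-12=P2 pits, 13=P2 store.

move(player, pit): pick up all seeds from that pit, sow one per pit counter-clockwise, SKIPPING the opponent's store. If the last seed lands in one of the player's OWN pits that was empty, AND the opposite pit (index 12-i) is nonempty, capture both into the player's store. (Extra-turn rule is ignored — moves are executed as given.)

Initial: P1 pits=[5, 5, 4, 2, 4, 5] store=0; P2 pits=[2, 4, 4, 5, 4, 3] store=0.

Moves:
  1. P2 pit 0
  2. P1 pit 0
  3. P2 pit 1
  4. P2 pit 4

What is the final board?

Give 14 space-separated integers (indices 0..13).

Move 1: P2 pit0 -> P1=[5,5,4,2,4,5](0) P2=[0,5,5,5,4,3](0)
Move 2: P1 pit0 -> P1=[0,6,5,3,5,6](0) P2=[0,5,5,5,4,3](0)
Move 3: P2 pit1 -> P1=[0,6,5,3,5,6](0) P2=[0,0,6,6,5,4](1)
Move 4: P2 pit4 -> P1=[1,7,6,3,5,6](0) P2=[0,0,6,6,0,5](2)

Answer: 1 7 6 3 5 6 0 0 0 6 6 0 5 2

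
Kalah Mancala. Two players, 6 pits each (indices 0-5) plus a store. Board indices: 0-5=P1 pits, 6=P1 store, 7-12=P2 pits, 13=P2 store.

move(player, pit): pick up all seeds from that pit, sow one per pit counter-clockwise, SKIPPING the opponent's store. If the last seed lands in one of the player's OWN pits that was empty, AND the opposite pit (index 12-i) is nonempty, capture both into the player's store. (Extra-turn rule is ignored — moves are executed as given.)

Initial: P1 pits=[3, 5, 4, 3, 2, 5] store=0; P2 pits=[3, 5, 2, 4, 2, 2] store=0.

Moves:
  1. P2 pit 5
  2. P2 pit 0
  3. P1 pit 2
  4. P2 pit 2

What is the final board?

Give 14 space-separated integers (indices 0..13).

Move 1: P2 pit5 -> P1=[4,5,4,3,2,5](0) P2=[3,5,2,4,2,0](1)
Move 2: P2 pit0 -> P1=[4,5,4,3,2,5](0) P2=[0,6,3,5,2,0](1)
Move 3: P1 pit2 -> P1=[4,5,0,4,3,6](1) P2=[0,6,3,5,2,0](1)
Move 4: P2 pit2 -> P1=[0,5,0,4,3,6](1) P2=[0,6,0,6,3,0](6)

Answer: 0 5 0 4 3 6 1 0 6 0 6 3 0 6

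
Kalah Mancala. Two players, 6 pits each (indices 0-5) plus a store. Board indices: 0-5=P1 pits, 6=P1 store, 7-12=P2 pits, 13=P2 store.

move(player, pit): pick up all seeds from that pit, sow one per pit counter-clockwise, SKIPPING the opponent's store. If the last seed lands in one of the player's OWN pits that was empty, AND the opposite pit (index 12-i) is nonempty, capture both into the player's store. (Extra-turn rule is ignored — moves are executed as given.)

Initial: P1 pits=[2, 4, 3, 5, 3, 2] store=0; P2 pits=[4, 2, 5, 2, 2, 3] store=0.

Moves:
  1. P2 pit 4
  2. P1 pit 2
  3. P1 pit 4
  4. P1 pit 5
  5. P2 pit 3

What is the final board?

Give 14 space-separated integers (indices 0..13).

Answer: 2 4 0 6 0 0 2 6 4 6 0 1 5 1

Derivation:
Move 1: P2 pit4 -> P1=[2,4,3,5,3,2](0) P2=[4,2,5,2,0,4](1)
Move 2: P1 pit2 -> P1=[2,4,0,6,4,3](0) P2=[4,2,5,2,0,4](1)
Move 3: P1 pit4 -> P1=[2,4,0,6,0,4](1) P2=[5,3,5,2,0,4](1)
Move 4: P1 pit5 -> P1=[2,4,0,6,0,0](2) P2=[6,4,6,2,0,4](1)
Move 5: P2 pit3 -> P1=[2,4,0,6,0,0](2) P2=[6,4,6,0,1,5](1)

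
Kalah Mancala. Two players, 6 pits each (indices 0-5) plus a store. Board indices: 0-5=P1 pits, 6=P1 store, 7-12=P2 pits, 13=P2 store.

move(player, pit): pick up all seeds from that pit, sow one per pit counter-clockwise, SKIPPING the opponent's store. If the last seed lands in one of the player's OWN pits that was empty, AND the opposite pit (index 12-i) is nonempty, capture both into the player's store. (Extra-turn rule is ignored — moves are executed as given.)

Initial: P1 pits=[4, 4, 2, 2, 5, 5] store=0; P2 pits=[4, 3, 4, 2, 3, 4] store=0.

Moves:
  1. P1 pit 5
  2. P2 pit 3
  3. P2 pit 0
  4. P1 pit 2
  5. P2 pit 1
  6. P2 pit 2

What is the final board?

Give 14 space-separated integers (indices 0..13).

Answer: 5 5 1 3 6 0 1 0 0 0 3 7 8 3

Derivation:
Move 1: P1 pit5 -> P1=[4,4,2,2,5,0](1) P2=[5,4,5,3,3,4](0)
Move 2: P2 pit3 -> P1=[4,4,2,2,5,0](1) P2=[5,4,5,0,4,5](1)
Move 3: P2 pit0 -> P1=[4,4,2,2,5,0](1) P2=[0,5,6,1,5,6](1)
Move 4: P1 pit2 -> P1=[4,4,0,3,6,0](1) P2=[0,5,6,1,5,6](1)
Move 5: P2 pit1 -> P1=[4,4,0,3,6,0](1) P2=[0,0,7,2,6,7](2)
Move 6: P2 pit2 -> P1=[5,5,1,3,6,0](1) P2=[0,0,0,3,7,8](3)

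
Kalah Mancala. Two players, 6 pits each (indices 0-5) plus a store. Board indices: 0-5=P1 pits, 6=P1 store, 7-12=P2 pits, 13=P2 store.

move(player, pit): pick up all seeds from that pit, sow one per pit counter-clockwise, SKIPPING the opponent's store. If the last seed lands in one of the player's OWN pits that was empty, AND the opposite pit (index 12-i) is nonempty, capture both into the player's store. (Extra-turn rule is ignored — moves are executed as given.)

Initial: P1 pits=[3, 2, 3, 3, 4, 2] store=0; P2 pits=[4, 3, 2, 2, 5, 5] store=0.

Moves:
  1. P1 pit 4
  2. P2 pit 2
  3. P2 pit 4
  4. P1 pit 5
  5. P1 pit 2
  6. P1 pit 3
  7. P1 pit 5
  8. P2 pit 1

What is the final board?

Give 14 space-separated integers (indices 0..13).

Answer: 5 3 0 0 2 0 5 8 0 1 4 1 7 2

Derivation:
Move 1: P1 pit4 -> P1=[3,2,3,3,0,3](1) P2=[5,4,2,2,5,5](0)
Move 2: P2 pit2 -> P1=[3,2,3,3,0,3](1) P2=[5,4,0,3,6,5](0)
Move 3: P2 pit4 -> P1=[4,3,4,4,0,3](1) P2=[5,4,0,3,0,6](1)
Move 4: P1 pit5 -> P1=[4,3,4,4,0,0](2) P2=[6,5,0,3,0,6](1)
Move 5: P1 pit2 -> P1=[4,3,0,5,1,1](3) P2=[6,5,0,3,0,6](1)
Move 6: P1 pit3 -> P1=[4,3,0,0,2,2](4) P2=[7,6,0,3,0,6](1)
Move 7: P1 pit5 -> P1=[4,3,0,0,2,0](5) P2=[8,6,0,3,0,6](1)
Move 8: P2 pit1 -> P1=[5,3,0,0,2,0](5) P2=[8,0,1,4,1,7](2)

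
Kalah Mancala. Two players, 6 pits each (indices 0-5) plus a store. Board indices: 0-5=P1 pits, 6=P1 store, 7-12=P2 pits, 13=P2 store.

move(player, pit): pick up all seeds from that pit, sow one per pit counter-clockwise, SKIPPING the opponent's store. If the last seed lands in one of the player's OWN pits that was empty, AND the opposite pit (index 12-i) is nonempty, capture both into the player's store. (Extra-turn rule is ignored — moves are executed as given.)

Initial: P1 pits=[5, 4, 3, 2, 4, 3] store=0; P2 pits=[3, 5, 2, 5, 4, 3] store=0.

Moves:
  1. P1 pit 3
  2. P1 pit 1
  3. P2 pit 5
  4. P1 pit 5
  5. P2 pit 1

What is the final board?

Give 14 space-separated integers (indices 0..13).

Answer: 7 1 4 1 6 0 1 4 0 4 7 5 1 2

Derivation:
Move 1: P1 pit3 -> P1=[5,4,3,0,5,4](0) P2=[3,5,2,5,4,3](0)
Move 2: P1 pit1 -> P1=[5,0,4,1,6,5](0) P2=[3,5,2,5,4,3](0)
Move 3: P2 pit5 -> P1=[6,1,4,1,6,5](0) P2=[3,5,2,5,4,0](1)
Move 4: P1 pit5 -> P1=[6,1,4,1,6,0](1) P2=[4,6,3,6,4,0](1)
Move 5: P2 pit1 -> P1=[7,1,4,1,6,0](1) P2=[4,0,4,7,5,1](2)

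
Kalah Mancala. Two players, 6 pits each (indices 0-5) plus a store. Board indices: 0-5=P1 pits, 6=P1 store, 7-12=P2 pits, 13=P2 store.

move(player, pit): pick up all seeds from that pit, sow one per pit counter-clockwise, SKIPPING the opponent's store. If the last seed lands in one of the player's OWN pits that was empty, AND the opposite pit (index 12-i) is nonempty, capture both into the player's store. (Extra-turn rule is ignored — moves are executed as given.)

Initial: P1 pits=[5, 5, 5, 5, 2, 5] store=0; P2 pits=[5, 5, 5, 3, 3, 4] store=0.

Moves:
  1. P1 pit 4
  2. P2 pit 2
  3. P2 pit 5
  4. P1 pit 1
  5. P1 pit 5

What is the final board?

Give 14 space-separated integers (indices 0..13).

Answer: 7 0 7 7 1 0 3 7 6 1 5 5 1 2

Derivation:
Move 1: P1 pit4 -> P1=[5,5,5,5,0,6](1) P2=[5,5,5,3,3,4](0)
Move 2: P2 pit2 -> P1=[6,5,5,5,0,6](1) P2=[5,5,0,4,4,5](1)
Move 3: P2 pit5 -> P1=[7,6,6,6,0,6](1) P2=[5,5,0,4,4,0](2)
Move 4: P1 pit1 -> P1=[7,0,7,7,1,7](2) P2=[6,5,0,4,4,0](2)
Move 5: P1 pit5 -> P1=[7,0,7,7,1,0](3) P2=[7,6,1,5,5,1](2)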